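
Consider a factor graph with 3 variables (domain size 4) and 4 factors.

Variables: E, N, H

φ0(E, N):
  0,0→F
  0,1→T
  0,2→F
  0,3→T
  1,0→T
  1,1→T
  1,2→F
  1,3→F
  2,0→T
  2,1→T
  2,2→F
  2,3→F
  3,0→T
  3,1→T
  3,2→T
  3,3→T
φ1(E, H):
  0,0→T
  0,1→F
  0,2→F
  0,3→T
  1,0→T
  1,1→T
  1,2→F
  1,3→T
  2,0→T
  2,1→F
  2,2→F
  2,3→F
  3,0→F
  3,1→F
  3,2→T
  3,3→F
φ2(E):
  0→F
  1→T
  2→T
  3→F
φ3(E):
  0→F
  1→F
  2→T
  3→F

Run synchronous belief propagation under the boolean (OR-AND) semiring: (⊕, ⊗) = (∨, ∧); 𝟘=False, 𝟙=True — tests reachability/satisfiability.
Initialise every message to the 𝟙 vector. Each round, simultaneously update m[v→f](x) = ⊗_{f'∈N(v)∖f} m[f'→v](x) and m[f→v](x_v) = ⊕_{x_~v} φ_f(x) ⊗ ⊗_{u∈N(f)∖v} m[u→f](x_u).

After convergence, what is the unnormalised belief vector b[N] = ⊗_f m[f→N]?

init: all messages = 𝟙 over 4 values
r1 m[φ0→E] = [T, T, T, T]
r1 m[φ0→N] = [T, T, T, T]
r1 m[φ1→E] = [T, T, T, T]
r1 m[φ1→H] = [T, T, T, T]
r1 m[φ2→E] = [F, T, T, F]
r1 m[φ3→E] = [F, F, T, F]
r1 m[E→φ0] = [T, T, T, T]
r1 m[E→φ1] = [T, T, T, T]
r1 m[E→φ2] = [T, T, T, T]
r1 m[E→φ3] = [T, T, T, T]
r1 m[N→φ0] = [T, T, T, T]
r1 m[H→φ1] = [T, T, T, T]
r2 m[φ0→E] = [T, T, T, T]
r2 m[φ0→N] = [T, T, T, T]
r2 m[φ1→E] = [T, T, T, T]
r2 m[φ1→H] = [T, T, T, T]
r2 m[φ2→E] = [F, T, T, F]
r2 m[φ3→E] = [F, F, T, F]
r2 m[E→φ0] = [F, F, T, F]
r2 m[E→φ1] = [F, F, T, F]
r2 m[E→φ2] = [F, F, T, F]
r2 m[E→φ3] = [F, T, T, F]
r2 m[N→φ0] = [T, T, T, T]
r2 m[H→φ1] = [T, T, T, T]
r3 m[φ0→E] = [T, T, T, T]
r3 m[φ0→N] = [T, T, F, F]
r3 m[φ1→E] = [T, T, T, T]
r3 m[φ1→H] = [T, F, F, F]
r3 m[φ2→E] = [F, T, T, F]
r3 m[φ3→E] = [F, F, T, F]
r3 m[E→φ0] = [F, F, T, F]
r3 m[E→φ1] = [F, F, T, F]
r3 m[E→φ2] = [F, F, T, F]
r3 m[E→φ3] = [F, T, T, F]
r3 m[N→φ0] = [T, T, T, T]
r3 m[H→φ1] = [T, T, T, T]
r4 m[φ0→E] = [T, T, T, T]
r4 m[φ0→N] = [T, T, F, F]
r4 m[φ1→E] = [T, T, T, T]
r4 m[φ1→H] = [T, F, F, F]
r4 m[φ2→E] = [F, T, T, F]
r4 m[φ3→E] = [F, F, T, F]
r4 m[E→φ0] = [F, F, T, F]
r4 m[E→φ1] = [F, F, T, F]
r4 m[E→φ2] = [F, F, T, F]
r4 m[E→φ3] = [F, T, T, F]
r4 m[N→φ0] = [T, T, T, T]
r4 m[H→φ1] = [T, T, T, T]
fixed point reached at round 4
b[N] = ⊗ incoming = [T, T, F, F]

b[N] = [T, T, F, F]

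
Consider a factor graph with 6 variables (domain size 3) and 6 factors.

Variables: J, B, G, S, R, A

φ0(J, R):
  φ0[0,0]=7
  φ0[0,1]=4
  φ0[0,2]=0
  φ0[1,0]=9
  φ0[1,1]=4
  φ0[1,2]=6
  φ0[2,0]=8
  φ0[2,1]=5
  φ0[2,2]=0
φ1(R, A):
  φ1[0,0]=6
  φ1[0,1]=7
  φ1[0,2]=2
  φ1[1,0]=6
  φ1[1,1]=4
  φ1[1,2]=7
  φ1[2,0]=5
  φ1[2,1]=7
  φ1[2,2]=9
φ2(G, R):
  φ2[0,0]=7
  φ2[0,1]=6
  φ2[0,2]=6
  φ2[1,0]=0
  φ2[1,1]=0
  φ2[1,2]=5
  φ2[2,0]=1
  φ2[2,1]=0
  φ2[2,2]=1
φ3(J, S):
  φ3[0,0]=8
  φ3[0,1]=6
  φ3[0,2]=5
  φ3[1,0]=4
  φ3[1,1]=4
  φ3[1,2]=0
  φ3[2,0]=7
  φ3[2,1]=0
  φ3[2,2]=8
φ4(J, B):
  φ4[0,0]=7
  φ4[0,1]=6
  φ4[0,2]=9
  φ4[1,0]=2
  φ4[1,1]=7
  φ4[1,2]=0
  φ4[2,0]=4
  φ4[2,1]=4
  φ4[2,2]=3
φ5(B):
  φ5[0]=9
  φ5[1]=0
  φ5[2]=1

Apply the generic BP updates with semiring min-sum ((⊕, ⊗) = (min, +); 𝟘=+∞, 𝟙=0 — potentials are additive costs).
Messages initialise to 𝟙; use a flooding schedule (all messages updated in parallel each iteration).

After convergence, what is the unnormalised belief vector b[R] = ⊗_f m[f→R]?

init: all messages = 𝟙 over 3 values
r1 m[φ0→J] = [0, 4, 0]
r1 m[φ0→R] = [7, 4, 0]
r1 m[φ1→R] = [2, 4, 5]
r1 m[φ1→A] = [5, 4, 2]
r1 m[φ2→G] = [6, 0, 0]
r1 m[φ2→R] = [0, 0, 1]
r1 m[φ3→J] = [5, 0, 0]
r1 m[φ3→S] = [4, 0, 0]
r1 m[φ4→J] = [6, 0, 3]
r1 m[φ4→B] = [2, 4, 0]
r1 m[φ5→B] = [9, 0, 1]
r1 m[J→φ0] = [0, 0, 0]
r1 m[J→φ3] = [0, 0, 0]
r1 m[J→φ4] = [0, 0, 0]
r1 m[B→φ4] = [0, 0, 0]
r1 m[B→φ5] = [0, 0, 0]
r1 m[G→φ2] = [0, 0, 0]
r1 m[S→φ3] = [0, 0, 0]
r1 m[R→φ0] = [0, 0, 0]
r1 m[R→φ1] = [0, 0, 0]
r1 m[R→φ2] = [0, 0, 0]
r1 m[A→φ1] = [0, 0, 0]
r2 m[φ0→J] = [0, 4, 0]
r2 m[φ0→R] = [7, 4, 0]
r2 m[φ1→R] = [2, 4, 5]
r2 m[φ1→A] = [5, 4, 2]
r2 m[φ2→G] = [6, 0, 0]
r2 m[φ2→R] = [0, 0, 1]
r2 m[φ3→J] = [5, 0, 0]
r2 m[φ3→S] = [4, 0, 0]
r2 m[φ4→J] = [6, 0, 3]
r2 m[φ4→B] = [2, 4, 0]
r2 m[φ5→B] = [9, 0, 1]
r2 m[J→φ0] = [11, 0, 3]
r2 m[J→φ3] = [6, 4, 3]
r2 m[J→φ4] = [5, 4, 0]
r2 m[B→φ4] = [9, 0, 1]
r2 m[B→φ5] = [2, 4, 0]
r2 m[G→φ2] = [0, 0, 0]
r2 m[S→φ3] = [0, 0, 0]
r2 m[R→φ0] = [2, 4, 6]
r2 m[R→φ1] = [7, 4, 1]
r2 m[R→φ2] = [9, 8, 5]
r2 m[A→φ1] = [0, 0, 0]
r3 m[φ0→J] = [6, 8, 6]
r3 m[φ0→R] = [9, 4, 3]
r3 m[φ1→R] = [2, 4, 5]
r3 m[φ1→A] = [6, 8, 9]
r3 m[φ2→G] = [11, 8, 6]
r3 m[φ2→R] = [0, 0, 1]
r3 m[φ3→J] = [5, 0, 0]
r3 m[φ3→S] = [8, 3, 4]
r3 m[φ4→J] = [6, 1, 4]
r3 m[φ4→B] = [4, 4, 3]
r3 m[φ5→B] = [9, 0, 1]
r3 m[J→φ0] = [11, 0, 3]
r3 m[J→φ3] = [6, 4, 3]
r3 m[J→φ4] = [5, 4, 0]
r3 m[B→φ4] = [9, 0, 1]
r3 m[B→φ5] = [2, 4, 0]
r3 m[G→φ2] = [0, 0, 0]
r3 m[S→φ3] = [0, 0, 0]
r3 m[R→φ0] = [2, 4, 6]
r3 m[R→φ1] = [7, 4, 1]
r3 m[R→φ2] = [9, 8, 5]
r3 m[A→φ1] = [0, 0, 0]
r4 m[φ0→J] = [6, 8, 6]
r4 m[φ0→R] = [9, 4, 3]
r4 m[φ1→R] = [2, 4, 5]
r4 m[φ1→A] = [6, 8, 9]
r4 m[φ2→G] = [11, 8, 6]
r4 m[φ2→R] = [0, 0, 1]
r4 m[φ3→J] = [5, 0, 0]
r4 m[φ3→S] = [8, 3, 4]
r4 m[φ4→J] = [6, 1, 4]
r4 m[φ4→B] = [4, 4, 3]
r4 m[φ5→B] = [9, 0, 1]
r4 m[J→φ0] = [11, 1, 4]
r4 m[J→φ3] = [12, 9, 10]
r4 m[J→φ4] = [11, 8, 6]
r4 m[B→φ4] = [9, 0, 1]
r4 m[B→φ5] = [4, 4, 3]
r4 m[G→φ2] = [0, 0, 0]
r4 m[S→φ3] = [0, 0, 0]
r4 m[R→φ0] = [2, 4, 6]
r4 m[R→φ1] = [9, 4, 4]
r4 m[R→φ2] = [11, 8, 8]
r4 m[A→φ1] = [0, 0, 0]
r5 m[φ0→J] = [6, 8, 6]
r5 m[φ0→R] = [10, 5, 4]
r5 m[φ1→R] = [2, 4, 5]
r5 m[φ1→A] = [9, 8, 11]
r5 m[φ2→G] = [14, 8, 8]
r5 m[φ2→R] = [0, 0, 1]
r5 m[φ3→J] = [5, 0, 0]
r5 m[φ3→S] = [13, 10, 9]
r5 m[φ4→J] = [6, 1, 4]
r5 m[φ4→B] = [10, 10, 8]
r5 m[φ5→B] = [9, 0, 1]
r5 m[J→φ0] = [11, 1, 4]
r5 m[J→φ3] = [12, 9, 10]
r5 m[J→φ4] = [11, 8, 6]
r5 m[B→φ4] = [9, 0, 1]
r5 m[B→φ5] = [4, 4, 3]
r5 m[G→φ2] = [0, 0, 0]
r5 m[S→φ3] = [0, 0, 0]
r5 m[R→φ0] = [2, 4, 6]
r5 m[R→φ1] = [9, 4, 4]
r5 m[R→φ2] = [11, 8, 8]
r5 m[A→φ1] = [0, 0, 0]
r6 m[φ0→J] = [6, 8, 6]
r6 m[φ0→R] = [10, 5, 4]
r6 m[φ1→R] = [2, 4, 5]
r6 m[φ1→A] = [9, 8, 11]
r6 m[φ2→G] = [14, 8, 8]
r6 m[φ2→R] = [0, 0, 1]
r6 m[φ3→J] = [5, 0, 0]
r6 m[φ3→S] = [13, 10, 9]
r6 m[φ4→J] = [6, 1, 4]
r6 m[φ4→B] = [10, 10, 8]
r6 m[φ5→B] = [9, 0, 1]
r6 m[J→φ0] = [11, 1, 4]
r6 m[J→φ3] = [12, 9, 10]
r6 m[J→φ4] = [11, 8, 6]
r6 m[B→φ4] = [9, 0, 1]
r6 m[B→φ5] = [10, 10, 8]
r6 m[G→φ2] = [0, 0, 0]
r6 m[S→φ3] = [0, 0, 0]
r6 m[R→φ0] = [2, 4, 6]
r6 m[R→φ1] = [10, 5, 5]
r6 m[R→φ2] = [12, 9, 9]
r6 m[A→φ1] = [0, 0, 0]
r7 m[φ0→J] = [6, 8, 6]
r7 m[φ0→R] = [10, 5, 4]
r7 m[φ1→R] = [2, 4, 5]
r7 m[φ1→A] = [10, 9, 12]
r7 m[φ2→G] = [15, 9, 9]
r7 m[φ2→R] = [0, 0, 1]
r7 m[φ3→J] = [5, 0, 0]
r7 m[φ3→S] = [13, 10, 9]
r7 m[φ4→J] = [6, 1, 4]
r7 m[φ4→B] = [10, 10, 8]
r7 m[φ5→B] = [9, 0, 1]
r7 m[J→φ0] = [11, 1, 4]
r7 m[J→φ3] = [12, 9, 10]
r7 m[J→φ4] = [11, 8, 6]
r7 m[B→φ4] = [9, 0, 1]
r7 m[B→φ5] = [10, 10, 8]
r7 m[G→φ2] = [0, 0, 0]
r7 m[S→φ3] = [0, 0, 0]
r7 m[R→φ0] = [2, 4, 6]
r7 m[R→φ1] = [10, 5, 5]
r7 m[R→φ2] = [12, 9, 9]
r7 m[A→φ1] = [0, 0, 0]
r8 m[φ0→J] = [6, 8, 6]
r8 m[φ0→R] = [10, 5, 4]
r8 m[φ1→R] = [2, 4, 5]
r8 m[φ1→A] = [10, 9, 12]
r8 m[φ2→G] = [15, 9, 9]
r8 m[φ2→R] = [0, 0, 1]
r8 m[φ3→J] = [5, 0, 0]
r8 m[φ3→S] = [13, 10, 9]
r8 m[φ4→J] = [6, 1, 4]
r8 m[φ4→B] = [10, 10, 8]
r8 m[φ5→B] = [9, 0, 1]
r8 m[J→φ0] = [11, 1, 4]
r8 m[J→φ3] = [12, 9, 10]
r8 m[J→φ4] = [11, 8, 6]
r8 m[B→φ4] = [9, 0, 1]
r8 m[B→φ5] = [10, 10, 8]
r8 m[G→φ2] = [0, 0, 0]
r8 m[S→φ3] = [0, 0, 0]
r8 m[R→φ0] = [2, 4, 6]
r8 m[R→φ1] = [10, 5, 5]
r8 m[R→φ2] = [12, 9, 9]
r8 m[A→φ1] = [0, 0, 0]
fixed point reached at round 8
b[R] = ⊗ incoming = [12, 9, 10]

b[R] = [12, 9, 10]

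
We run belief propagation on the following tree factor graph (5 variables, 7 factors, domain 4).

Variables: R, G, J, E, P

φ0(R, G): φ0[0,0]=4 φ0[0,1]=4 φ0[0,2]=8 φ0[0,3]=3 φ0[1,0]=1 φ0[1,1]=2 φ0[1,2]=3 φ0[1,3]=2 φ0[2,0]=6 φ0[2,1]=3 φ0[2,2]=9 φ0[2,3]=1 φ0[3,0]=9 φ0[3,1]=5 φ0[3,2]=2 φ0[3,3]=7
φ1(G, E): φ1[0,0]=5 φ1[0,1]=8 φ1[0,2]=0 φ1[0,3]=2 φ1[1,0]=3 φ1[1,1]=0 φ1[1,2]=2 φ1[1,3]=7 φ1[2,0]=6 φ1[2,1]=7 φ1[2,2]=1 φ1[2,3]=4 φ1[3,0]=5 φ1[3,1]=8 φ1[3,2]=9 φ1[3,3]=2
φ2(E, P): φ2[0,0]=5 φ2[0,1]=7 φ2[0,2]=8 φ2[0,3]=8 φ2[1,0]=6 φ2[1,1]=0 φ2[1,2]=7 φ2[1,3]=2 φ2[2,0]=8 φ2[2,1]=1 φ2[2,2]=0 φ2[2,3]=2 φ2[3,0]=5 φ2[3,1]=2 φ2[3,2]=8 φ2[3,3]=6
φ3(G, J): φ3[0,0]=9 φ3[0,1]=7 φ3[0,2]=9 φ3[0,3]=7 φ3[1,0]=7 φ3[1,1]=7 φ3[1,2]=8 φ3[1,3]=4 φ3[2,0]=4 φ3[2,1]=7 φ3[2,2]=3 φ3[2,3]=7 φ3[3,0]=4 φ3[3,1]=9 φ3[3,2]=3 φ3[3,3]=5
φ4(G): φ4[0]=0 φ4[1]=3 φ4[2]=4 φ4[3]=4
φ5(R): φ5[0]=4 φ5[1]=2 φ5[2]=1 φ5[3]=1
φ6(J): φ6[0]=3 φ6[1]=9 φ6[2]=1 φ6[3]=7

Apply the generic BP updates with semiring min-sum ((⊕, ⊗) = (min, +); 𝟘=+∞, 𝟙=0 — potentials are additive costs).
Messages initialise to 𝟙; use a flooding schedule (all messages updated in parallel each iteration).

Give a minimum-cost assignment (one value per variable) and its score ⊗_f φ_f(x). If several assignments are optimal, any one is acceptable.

init: all messages = 𝟙 over 4 values
r1 m[φ0→R] = [3, 1, 1, 2]
r1 m[φ0→G] = [1, 2, 2, 1]
r1 m[φ1→G] = [0, 0, 1, 2]
r1 m[φ1→E] = [3, 0, 0, 2]
r1 m[φ2→E] = [5, 0, 0, 2]
r1 m[φ2→P] = [5, 0, 0, 2]
r1 m[φ3→G] = [7, 4, 3, 3]
r1 m[φ3→J] = [4, 7, 3, 4]
r1 m[φ4→G] = [0, 3, 4, 4]
r1 m[φ5→R] = [4, 2, 1, 1]
r1 m[φ6→J] = [3, 9, 1, 7]
r1 m[R→φ0] = [0, 0, 0, 0]
r1 m[R→φ5] = [0, 0, 0, 0]
r1 m[G→φ0] = [0, 0, 0, 0]
r1 m[G→φ1] = [0, 0, 0, 0]
r1 m[G→φ3] = [0, 0, 0, 0]
r1 m[G→φ4] = [0, 0, 0, 0]
r1 m[J→φ3] = [0, 0, 0, 0]
r1 m[J→φ6] = [0, 0, 0, 0]
r1 m[E→φ1] = [0, 0, 0, 0]
r1 m[E→φ2] = [0, 0, 0, 0]
r1 m[P→φ2] = [0, 0, 0, 0]
r2 m[φ0→R] = [3, 1, 1, 2]
r2 m[φ0→G] = [1, 2, 2, 1]
r2 m[φ1→G] = [0, 0, 1, 2]
r2 m[φ1→E] = [3, 0, 0, 2]
r2 m[φ2→E] = [5, 0, 0, 2]
r2 m[φ2→P] = [5, 0, 0, 2]
r2 m[φ3→G] = [7, 4, 3, 3]
r2 m[φ3→J] = [4, 7, 3, 4]
r2 m[φ4→G] = [0, 3, 4, 4]
r2 m[φ5→R] = [4, 2, 1, 1]
r2 m[φ6→J] = [3, 9, 1, 7]
r2 m[R→φ0] = [4, 2, 1, 1]
r2 m[R→φ5] = [3, 1, 1, 2]
r2 m[G→φ0] = [7, 7, 8, 9]
r2 m[G→φ1] = [8, 9, 9, 8]
r2 m[G→φ3] = [1, 5, 7, 7]
r2 m[G→φ4] = [8, 6, 6, 6]
r2 m[J→φ3] = [3, 9, 1, 7]
r2 m[J→φ6] = [4, 7, 3, 4]
r2 m[E→φ1] = [5, 0, 0, 2]
r2 m[E→φ2] = [3, 0, 0, 2]
r2 m[P→φ2] = [0, 0, 0, 0]
r3 m[φ0→R] = [11, 8, 10, 10]
r3 m[φ0→G] = [3, 4, 3, 2]
r3 m[φ1→G] = [0, 0, 1, 4]
r3 m[φ1→E] = [12, 9, 8, 10]
r3 m[φ2→E] = [5, 0, 0, 2]
r3 m[φ2→P] = [6, 0, 0, 2]
r3 m[φ3→G] = [10, 9, 4, 4]
r3 m[φ3→J] = [10, 8, 10, 8]
r3 m[φ4→G] = [0, 3, 4, 4]
r3 m[φ5→R] = [4, 2, 1, 1]
r3 m[φ6→J] = [3, 9, 1, 7]
r3 m[R→φ0] = [4, 2, 1, 1]
r3 m[R→φ5] = [3, 1, 1, 2]
r3 m[G→φ0] = [7, 7, 8, 9]
r3 m[G→φ1] = [8, 9, 9, 8]
r3 m[G→φ3] = [1, 5, 7, 7]
r3 m[G→φ4] = [8, 6, 6, 6]
r3 m[J→φ3] = [3, 9, 1, 7]
r3 m[J→φ6] = [4, 7, 3, 4]
r3 m[E→φ1] = [5, 0, 0, 2]
r3 m[E→φ2] = [3, 0, 0, 2]
r3 m[P→φ2] = [0, 0, 0, 0]
r4 m[φ0→R] = [11, 8, 10, 10]
r4 m[φ0→G] = [3, 4, 3, 2]
r4 m[φ1→G] = [0, 0, 1, 4]
r4 m[φ1→E] = [12, 9, 8, 10]
r4 m[φ2→E] = [5, 0, 0, 2]
r4 m[φ2→P] = [6, 0, 0, 2]
r4 m[φ3→G] = [10, 9, 4, 4]
r4 m[φ3→J] = [10, 8, 10, 8]
r4 m[φ4→G] = [0, 3, 4, 4]
r4 m[φ5→R] = [4, 2, 1, 1]
r4 m[φ6→J] = [3, 9, 1, 7]
r4 m[R→φ0] = [4, 2, 1, 1]
r4 m[R→φ5] = [11, 8, 10, 10]
r4 m[G→φ0] = [10, 12, 9, 12]
r4 m[G→φ1] = [13, 16, 11, 10]
r4 m[G→φ3] = [3, 7, 8, 10]
r4 m[G→φ4] = [13, 13, 8, 10]
r4 m[J→φ3] = [3, 9, 1, 7]
r4 m[J→φ6] = [10, 8, 10, 8]
r4 m[E→φ1] = [5, 0, 0, 2]
r4 m[E→φ2] = [12, 9, 8, 10]
r4 m[P→φ2] = [0, 0, 0, 0]
r5 m[φ0→R] = [14, 11, 13, 11]
r5 m[φ0→G] = [3, 4, 3, 2]
r5 m[φ1→G] = [0, 0, 1, 4]
r5 m[φ1→E] = [15, 16, 12, 12]
r5 m[φ2→E] = [5, 0, 0, 2]
r5 m[φ2→P] = [15, 9, 8, 10]
r5 m[φ3→G] = [10, 9, 4, 4]
r5 m[φ3→J] = [12, 10, 11, 10]
r5 m[φ4→G] = [0, 3, 4, 4]
r5 m[φ5→R] = [4, 2, 1, 1]
r5 m[φ6→J] = [3, 9, 1, 7]
r5 m[R→φ0] = [4, 2, 1, 1]
r5 m[R→φ5] = [11, 8, 10, 10]
r5 m[G→φ0] = [10, 12, 9, 12]
r5 m[G→φ1] = [13, 16, 11, 10]
r5 m[G→φ3] = [3, 7, 8, 10]
r5 m[G→φ4] = [13, 13, 8, 10]
r5 m[J→φ3] = [3, 9, 1, 7]
r5 m[J→φ6] = [10, 8, 10, 8]
r5 m[E→φ1] = [5, 0, 0, 2]
r5 m[E→φ2] = [12, 9, 8, 10]
r5 m[P→φ2] = [0, 0, 0, 0]
r6 m[φ0→R] = [14, 11, 13, 11]
r6 m[φ0→G] = [3, 4, 3, 2]
r6 m[φ1→G] = [0, 0, 1, 4]
r6 m[φ1→E] = [15, 16, 12, 12]
r6 m[φ2→E] = [5, 0, 0, 2]
r6 m[φ2→P] = [15, 9, 8, 10]
r6 m[φ3→G] = [10, 9, 4, 4]
r6 m[φ3→J] = [12, 10, 11, 10]
r6 m[φ4→G] = [0, 3, 4, 4]
r6 m[φ5→R] = [4, 2, 1, 1]
r6 m[φ6→J] = [3, 9, 1, 7]
r6 m[R→φ0] = [4, 2, 1, 1]
r6 m[R→φ5] = [14, 11, 13, 11]
r6 m[G→φ0] = [10, 12, 9, 12]
r6 m[G→φ1] = [13, 16, 11, 10]
r6 m[G→φ3] = [3, 7, 8, 10]
r6 m[G→φ4] = [13, 13, 8, 10]
r6 m[J→φ3] = [3, 9, 1, 7]
r6 m[J→φ6] = [12, 10, 11, 10]
r6 m[E→φ1] = [5, 0, 0, 2]
r6 m[E→φ2] = [15, 16, 12, 12]
r6 m[P→φ2] = [0, 0, 0, 0]
r7 m[φ0→R] = [14, 11, 13, 11]
r7 m[φ0→G] = [3, 4, 3, 2]
r7 m[φ1→G] = [0, 0, 1, 4]
r7 m[φ1→E] = [15, 16, 12, 12]
r7 m[φ2→E] = [5, 0, 0, 2]
r7 m[φ2→P] = [17, 13, 12, 14]
r7 m[φ3→G] = [10, 9, 4, 4]
r7 m[φ3→J] = [12, 10, 11, 10]
r7 m[φ4→G] = [0, 3, 4, 4]
r7 m[φ5→R] = [4, 2, 1, 1]
r7 m[φ6→J] = [3, 9, 1, 7]
r7 m[R→φ0] = [4, 2, 1, 1]
r7 m[R→φ5] = [14, 11, 13, 11]
r7 m[G→φ0] = [10, 12, 9, 12]
r7 m[G→φ1] = [13, 16, 11, 10]
r7 m[G→φ3] = [3, 7, 8, 10]
r7 m[G→φ4] = [13, 13, 8, 10]
r7 m[J→φ3] = [3, 9, 1, 7]
r7 m[J→φ6] = [12, 10, 11, 10]
r7 m[E→φ1] = [5, 0, 0, 2]
r7 m[E→φ2] = [15, 16, 12, 12]
r7 m[P→φ2] = [0, 0, 0, 0]
r8 m[φ0→R] = [14, 11, 13, 11]
r8 m[φ0→G] = [3, 4, 3, 2]
r8 m[φ1→G] = [0, 0, 1, 4]
r8 m[φ1→E] = [15, 16, 12, 12]
r8 m[φ2→E] = [5, 0, 0, 2]
r8 m[φ2→P] = [17, 13, 12, 14]
r8 m[φ3→G] = [10, 9, 4, 4]
r8 m[φ3→J] = [12, 10, 11, 10]
r8 m[φ4→G] = [0, 3, 4, 4]
r8 m[φ5→R] = [4, 2, 1, 1]
r8 m[φ6→J] = [3, 9, 1, 7]
r8 m[R→φ0] = [4, 2, 1, 1]
r8 m[R→φ5] = [14, 11, 13, 11]
r8 m[G→φ0] = [10, 12, 9, 12]
r8 m[G→φ1] = [13, 16, 11, 10]
r8 m[G→φ3] = [3, 7, 8, 10]
r8 m[G→φ4] = [13, 13, 8, 10]
r8 m[J→φ3] = [3, 9, 1, 7]
r8 m[J→φ6] = [12, 10, 11, 10]
r8 m[E→φ1] = [5, 0, 0, 2]
r8 m[E→φ2] = [15, 16, 12, 12]
r8 m[P→φ2] = [0, 0, 0, 0]
fixed point reached at round 8
traceback from R: (R=3, G=2, J=2, E=2, P=2), score=12

assignment: (R=3, G=2, J=2, E=2, P=2); score = 12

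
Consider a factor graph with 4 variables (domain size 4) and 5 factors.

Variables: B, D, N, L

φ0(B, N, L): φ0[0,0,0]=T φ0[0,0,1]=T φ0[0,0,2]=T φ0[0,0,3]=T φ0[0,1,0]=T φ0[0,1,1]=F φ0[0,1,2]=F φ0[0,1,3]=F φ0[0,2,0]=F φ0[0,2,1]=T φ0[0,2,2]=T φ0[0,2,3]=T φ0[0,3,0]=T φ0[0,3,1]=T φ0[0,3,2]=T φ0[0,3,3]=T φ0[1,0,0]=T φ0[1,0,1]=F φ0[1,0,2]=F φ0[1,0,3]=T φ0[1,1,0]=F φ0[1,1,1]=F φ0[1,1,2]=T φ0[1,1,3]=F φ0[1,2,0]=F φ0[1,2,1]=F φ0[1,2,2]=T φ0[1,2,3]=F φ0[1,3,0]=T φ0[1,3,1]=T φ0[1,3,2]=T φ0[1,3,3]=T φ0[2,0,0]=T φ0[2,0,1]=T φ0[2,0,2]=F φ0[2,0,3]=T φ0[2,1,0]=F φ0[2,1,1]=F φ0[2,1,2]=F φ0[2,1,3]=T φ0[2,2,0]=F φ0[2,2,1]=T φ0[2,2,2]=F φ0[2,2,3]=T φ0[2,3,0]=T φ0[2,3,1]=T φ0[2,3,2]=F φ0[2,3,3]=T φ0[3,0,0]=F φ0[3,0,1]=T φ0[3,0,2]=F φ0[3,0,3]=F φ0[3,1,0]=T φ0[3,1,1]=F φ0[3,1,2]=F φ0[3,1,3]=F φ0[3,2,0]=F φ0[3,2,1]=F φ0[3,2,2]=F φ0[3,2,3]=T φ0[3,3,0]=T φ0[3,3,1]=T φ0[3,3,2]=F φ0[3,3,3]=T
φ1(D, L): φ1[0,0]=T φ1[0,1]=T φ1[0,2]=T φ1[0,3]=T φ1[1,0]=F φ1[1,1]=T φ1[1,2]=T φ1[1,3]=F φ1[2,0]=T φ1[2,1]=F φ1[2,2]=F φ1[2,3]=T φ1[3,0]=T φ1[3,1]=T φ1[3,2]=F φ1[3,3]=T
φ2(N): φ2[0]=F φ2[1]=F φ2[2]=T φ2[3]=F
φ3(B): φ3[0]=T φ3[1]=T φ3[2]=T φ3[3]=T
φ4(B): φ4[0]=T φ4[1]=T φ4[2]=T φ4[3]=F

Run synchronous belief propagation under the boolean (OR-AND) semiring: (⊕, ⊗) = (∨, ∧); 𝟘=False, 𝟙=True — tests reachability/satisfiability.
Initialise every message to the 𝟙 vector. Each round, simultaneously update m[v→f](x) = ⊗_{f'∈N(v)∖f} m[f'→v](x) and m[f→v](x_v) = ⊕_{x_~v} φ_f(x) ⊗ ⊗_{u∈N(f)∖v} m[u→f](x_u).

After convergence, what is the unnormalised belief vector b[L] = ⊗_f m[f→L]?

b[L] = [F, T, T, T]

init: all messages = 𝟙 over 4 values
r1 m[φ0→B] = [T, T, T, T]
r1 m[φ0→N] = [T, T, T, T]
r1 m[φ0→L] = [T, T, T, T]
r1 m[φ1→D] = [T, T, T, T]
r1 m[φ1→L] = [T, T, T, T]
r1 m[φ2→N] = [F, F, T, F]
r1 m[φ3→B] = [T, T, T, T]
r1 m[φ4→B] = [T, T, T, F]
r1 m[B→φ0] = [T, T, T, T]
r1 m[B→φ3] = [T, T, T, T]
r1 m[B→φ4] = [T, T, T, T]
r1 m[D→φ1] = [T, T, T, T]
r1 m[N→φ0] = [T, T, T, T]
r1 m[N→φ2] = [T, T, T, T]
r1 m[L→φ0] = [T, T, T, T]
r1 m[L→φ1] = [T, T, T, T]
r2 m[φ0→B] = [T, T, T, T]
r2 m[φ0→N] = [T, T, T, T]
r2 m[φ0→L] = [T, T, T, T]
r2 m[φ1→D] = [T, T, T, T]
r2 m[φ1→L] = [T, T, T, T]
r2 m[φ2→N] = [F, F, T, F]
r2 m[φ3→B] = [T, T, T, T]
r2 m[φ4→B] = [T, T, T, F]
r2 m[B→φ0] = [T, T, T, F]
r2 m[B→φ3] = [T, T, T, F]
r2 m[B→φ4] = [T, T, T, T]
r2 m[D→φ1] = [T, T, T, T]
r2 m[N→φ0] = [F, F, T, F]
r2 m[N→φ2] = [T, T, T, T]
r2 m[L→φ0] = [T, T, T, T]
r2 m[L→φ1] = [T, T, T, T]
r3 m[φ0→B] = [T, T, T, T]
r3 m[φ0→N] = [T, T, T, T]
r3 m[φ0→L] = [F, T, T, T]
r3 m[φ1→D] = [T, T, T, T]
r3 m[φ1→L] = [T, T, T, T]
r3 m[φ2→N] = [F, F, T, F]
r3 m[φ3→B] = [T, T, T, T]
r3 m[φ4→B] = [T, T, T, F]
r3 m[B→φ0] = [T, T, T, F]
r3 m[B→φ3] = [T, T, T, F]
r3 m[B→φ4] = [T, T, T, T]
r3 m[D→φ1] = [T, T, T, T]
r3 m[N→φ0] = [F, F, T, F]
r3 m[N→φ2] = [T, T, T, T]
r3 m[L→φ0] = [T, T, T, T]
r3 m[L→φ1] = [T, T, T, T]
r4 m[φ0→B] = [T, T, T, T]
r4 m[φ0→N] = [T, T, T, T]
r4 m[φ0→L] = [F, T, T, T]
r4 m[φ1→D] = [T, T, T, T]
r4 m[φ1→L] = [T, T, T, T]
r4 m[φ2→N] = [F, F, T, F]
r4 m[φ3→B] = [T, T, T, T]
r4 m[φ4→B] = [T, T, T, F]
r4 m[B→φ0] = [T, T, T, F]
r4 m[B→φ3] = [T, T, T, F]
r4 m[B→φ4] = [T, T, T, T]
r4 m[D→φ1] = [T, T, T, T]
r4 m[N→φ0] = [F, F, T, F]
r4 m[N→φ2] = [T, T, T, T]
r4 m[L→φ0] = [T, T, T, T]
r4 m[L→φ1] = [F, T, T, T]
r5 m[φ0→B] = [T, T, T, T]
r5 m[φ0→N] = [T, T, T, T]
r5 m[φ0→L] = [F, T, T, T]
r5 m[φ1→D] = [T, T, T, T]
r5 m[φ1→L] = [T, T, T, T]
r5 m[φ2→N] = [F, F, T, F]
r5 m[φ3→B] = [T, T, T, T]
r5 m[φ4→B] = [T, T, T, F]
r5 m[B→φ0] = [T, T, T, F]
r5 m[B→φ3] = [T, T, T, F]
r5 m[B→φ4] = [T, T, T, T]
r5 m[D→φ1] = [T, T, T, T]
r5 m[N→φ0] = [F, F, T, F]
r5 m[N→φ2] = [T, T, T, T]
r5 m[L→φ0] = [T, T, T, T]
r5 m[L→φ1] = [F, T, T, T]
fixed point reached at round 5
b[L] = ⊗ incoming = [F, T, T, T]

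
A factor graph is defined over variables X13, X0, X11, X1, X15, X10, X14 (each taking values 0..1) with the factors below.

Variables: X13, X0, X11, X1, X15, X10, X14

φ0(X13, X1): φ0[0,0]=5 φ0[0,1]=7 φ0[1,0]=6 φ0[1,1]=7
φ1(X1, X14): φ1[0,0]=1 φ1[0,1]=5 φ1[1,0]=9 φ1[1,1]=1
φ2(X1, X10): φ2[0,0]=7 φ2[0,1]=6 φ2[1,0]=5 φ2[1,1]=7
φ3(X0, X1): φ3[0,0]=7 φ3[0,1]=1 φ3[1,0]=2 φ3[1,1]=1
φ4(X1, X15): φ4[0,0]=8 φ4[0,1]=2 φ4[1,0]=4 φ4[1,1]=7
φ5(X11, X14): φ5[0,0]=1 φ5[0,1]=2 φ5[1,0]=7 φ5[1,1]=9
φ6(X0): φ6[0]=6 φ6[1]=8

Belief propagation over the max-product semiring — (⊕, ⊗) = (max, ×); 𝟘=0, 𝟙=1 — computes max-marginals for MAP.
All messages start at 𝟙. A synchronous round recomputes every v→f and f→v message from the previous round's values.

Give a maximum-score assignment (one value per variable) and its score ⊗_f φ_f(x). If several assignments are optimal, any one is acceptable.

assignment: (X13=1, X0=0, X11=1, X1=0, X15=0, X10=0, X14=1); score = 635040

init: all messages = 𝟙 over 2 values
r1 m[φ0→X13] = [7, 7]
r1 m[φ0→X1] = [6, 7]
r1 m[φ1→X1] = [5, 9]
r1 m[φ1→X14] = [9, 5]
r1 m[φ2→X1] = [7, 7]
r1 m[φ2→X10] = [7, 7]
r1 m[φ3→X0] = [7, 2]
r1 m[φ3→X1] = [7, 1]
r1 m[φ4→X1] = [8, 7]
r1 m[φ4→X15] = [8, 7]
r1 m[φ5→X11] = [2, 9]
r1 m[φ5→X14] = [7, 9]
r1 m[φ6→X0] = [6, 8]
r1 m[X13→φ0] = [1, 1]
r1 m[X0→φ3] = [1, 1]
r1 m[X0→φ6] = [1, 1]
r1 m[X11→φ5] = [1, 1]
r1 m[X1→φ0] = [1, 1]
r1 m[X1→φ1] = [1, 1]
r1 m[X1→φ2] = [1, 1]
r1 m[X1→φ3] = [1, 1]
r1 m[X1→φ4] = [1, 1]
r1 m[X15→φ4] = [1, 1]
r1 m[X10→φ2] = [1, 1]
r1 m[X14→φ1] = [1, 1]
r1 m[X14→φ5] = [1, 1]
r2 m[φ0→X13] = [7, 7]
r2 m[φ0→X1] = [6, 7]
r2 m[φ1→X1] = [5, 9]
r2 m[φ1→X14] = [9, 5]
r2 m[φ2→X1] = [7, 7]
r2 m[φ2→X10] = [7, 7]
r2 m[φ3→X0] = [7, 2]
r2 m[φ3→X1] = [7, 1]
r2 m[φ4→X1] = [8, 7]
r2 m[φ4→X15] = [8, 7]
r2 m[φ5→X11] = [2, 9]
r2 m[φ5→X14] = [7, 9]
r2 m[φ6→X0] = [6, 8]
r2 m[X13→φ0] = [1, 1]
r2 m[X0→φ3] = [6, 8]
r2 m[X0→φ6] = [7, 2]
r2 m[X11→φ5] = [1, 1]
r2 m[X1→φ0] = [1960, 441]
r2 m[X1→φ1] = [2352, 343]
r2 m[X1→φ2] = [1680, 441]
r2 m[X1→φ3] = [1680, 3087]
r2 m[X1→φ4] = [1470, 441]
r2 m[X15→φ4] = [1, 1]
r2 m[X10→φ2] = [1, 1]
r2 m[X14→φ1] = [7, 9]
r2 m[X14→φ5] = [9, 5]
r3 m[φ0→X13] = [9800, 11760]
r3 m[φ0→X1] = [6, 7]
r3 m[φ1→X1] = [45, 63]
r3 m[φ1→X14] = [3087, 11760]
r3 m[φ2→X1] = [7, 7]
r3 m[φ2→X10] = [11760, 10080]
r3 m[φ3→X0] = [11760, 3360]
r3 m[φ3→X1] = [42, 8]
r3 m[φ4→X1] = [8, 7]
r3 m[φ4→X15] = [11760, 3087]
r3 m[φ5→X11] = [10, 63]
r3 m[φ5→X14] = [7, 9]
r3 m[φ6→X0] = [6, 8]
r3 m[X13→φ0] = [1, 1]
r3 m[X0→φ3] = [6, 8]
r3 m[X0→φ6] = [7, 2]
r3 m[X11→φ5] = [1, 1]
r3 m[X1→φ0] = [1960, 441]
r3 m[X1→φ1] = [2352, 343]
r3 m[X1→φ2] = [1680, 441]
r3 m[X1→φ3] = [1680, 3087]
r3 m[X1→φ4] = [1470, 441]
r3 m[X15→φ4] = [1, 1]
r3 m[X10→φ2] = [1, 1]
r3 m[X14→φ1] = [7, 9]
r3 m[X14→φ5] = [9, 5]
r4 m[φ0→X13] = [9800, 11760]
r4 m[φ0→X1] = [6, 7]
r4 m[φ1→X1] = [45, 63]
r4 m[φ1→X14] = [3087, 11760]
r4 m[φ2→X1] = [7, 7]
r4 m[φ2→X10] = [11760, 10080]
r4 m[φ3→X0] = [11760, 3360]
r4 m[φ3→X1] = [42, 8]
r4 m[φ4→X1] = [8, 7]
r4 m[φ4→X15] = [11760, 3087]
r4 m[φ5→X11] = [10, 63]
r4 m[φ5→X14] = [7, 9]
r4 m[φ6→X0] = [6, 8]
r4 m[X13→φ0] = [1, 1]
r4 m[X0→φ3] = [6, 8]
r4 m[X0→φ6] = [11760, 3360]
r4 m[X11→φ5] = [1, 1]
r4 m[X1→φ0] = [105840, 24696]
r4 m[X1→φ1] = [14112, 2744]
r4 m[X1→φ2] = [90720, 24696]
r4 m[X1→φ3] = [15120, 21609]
r4 m[X1→φ4] = [79380, 24696]
r4 m[X15→φ4] = [1, 1]
r4 m[X10→φ2] = [1, 1]
r4 m[X14→φ1] = [7, 9]
r4 m[X14→φ5] = [3087, 11760]
r5 m[φ0→X13] = [529200, 635040]
r5 m[φ0→X1] = [6, 7]
r5 m[φ1→X1] = [45, 63]
r5 m[φ1→X14] = [24696, 70560]
r5 m[φ2→X1] = [7, 7]
r5 m[φ2→X10] = [635040, 544320]
r5 m[φ3→X0] = [105840, 30240]
r5 m[φ3→X1] = [42, 8]
r5 m[φ4→X1] = [8, 7]
r5 m[φ4→X15] = [635040, 172872]
r5 m[φ5→X11] = [23520, 105840]
r5 m[φ5→X14] = [7, 9]
r5 m[φ6→X0] = [6, 8]
r5 m[X13→φ0] = [1, 1]
r5 m[X0→φ3] = [6, 8]
r5 m[X0→φ6] = [11760, 3360]
r5 m[X11→φ5] = [1, 1]
r5 m[X1→φ0] = [105840, 24696]
r5 m[X1→φ1] = [14112, 2744]
r5 m[X1→φ2] = [90720, 24696]
r5 m[X1→φ3] = [15120, 21609]
r5 m[X1→φ4] = [79380, 24696]
r5 m[X15→φ4] = [1, 1]
r5 m[X10→φ2] = [1, 1]
r5 m[X14→φ1] = [7, 9]
r5 m[X14→φ5] = [3087, 11760]
r6 m[φ0→X13] = [529200, 635040]
r6 m[φ0→X1] = [6, 7]
r6 m[φ1→X1] = [45, 63]
r6 m[φ1→X14] = [24696, 70560]
r6 m[φ2→X1] = [7, 7]
r6 m[φ2→X10] = [635040, 544320]
r6 m[φ3→X0] = [105840, 30240]
r6 m[φ3→X1] = [42, 8]
r6 m[φ4→X1] = [8, 7]
r6 m[φ4→X15] = [635040, 172872]
r6 m[φ5→X11] = [23520, 105840]
r6 m[φ5→X14] = [7, 9]
r6 m[φ6→X0] = [6, 8]
r6 m[X13→φ0] = [1, 1]
r6 m[X0→φ3] = [6, 8]
r6 m[X0→φ6] = [105840, 30240]
r6 m[X11→φ5] = [1, 1]
r6 m[X1→φ0] = [105840, 24696]
r6 m[X1→φ1] = [14112, 2744]
r6 m[X1→φ2] = [90720, 24696]
r6 m[X1→φ3] = [15120, 21609]
r6 m[X1→φ4] = [79380, 24696]
r6 m[X15→φ4] = [1, 1]
r6 m[X10→φ2] = [1, 1]
r6 m[X14→φ1] = [7, 9]
r6 m[X14→φ5] = [24696, 70560]
r7 m[φ0→X13] = [529200, 635040]
r7 m[φ0→X1] = [6, 7]
r7 m[φ1→X1] = [45, 63]
r7 m[φ1→X14] = [24696, 70560]
r7 m[φ2→X1] = [7, 7]
r7 m[φ2→X10] = [635040, 544320]
r7 m[φ3→X0] = [105840, 30240]
r7 m[φ3→X1] = [42, 8]
r7 m[φ4→X1] = [8, 7]
r7 m[φ4→X15] = [635040, 172872]
r7 m[φ5→X11] = [141120, 635040]
r7 m[φ5→X14] = [7, 9]
r7 m[φ6→X0] = [6, 8]
r7 m[X13→φ0] = [1, 1]
r7 m[X0→φ3] = [6, 8]
r7 m[X0→φ6] = [105840, 30240]
r7 m[X11→φ5] = [1, 1]
r7 m[X1→φ0] = [105840, 24696]
r7 m[X1→φ1] = [14112, 2744]
r7 m[X1→φ2] = [90720, 24696]
r7 m[X1→φ3] = [15120, 21609]
r7 m[X1→φ4] = [79380, 24696]
r7 m[X15→φ4] = [1, 1]
r7 m[X10→φ2] = [1, 1]
r7 m[X14→φ1] = [7, 9]
r7 m[X14→φ5] = [24696, 70560]
r8 m[φ0→X13] = [529200, 635040]
r8 m[φ0→X1] = [6, 7]
r8 m[φ1→X1] = [45, 63]
r8 m[φ1→X14] = [24696, 70560]
r8 m[φ2→X1] = [7, 7]
r8 m[φ2→X10] = [635040, 544320]
r8 m[φ3→X0] = [105840, 30240]
r8 m[φ3→X1] = [42, 8]
r8 m[φ4→X1] = [8, 7]
r8 m[φ4→X15] = [635040, 172872]
r8 m[φ5→X11] = [141120, 635040]
r8 m[φ5→X14] = [7, 9]
r8 m[φ6→X0] = [6, 8]
r8 m[X13→φ0] = [1, 1]
r8 m[X0→φ3] = [6, 8]
r8 m[X0→φ6] = [105840, 30240]
r8 m[X11→φ5] = [1, 1]
r8 m[X1→φ0] = [105840, 24696]
r8 m[X1→φ1] = [14112, 2744]
r8 m[X1→φ2] = [90720, 24696]
r8 m[X1→φ3] = [15120, 21609]
r8 m[X1→φ4] = [79380, 24696]
r8 m[X15→φ4] = [1, 1]
r8 m[X10→φ2] = [1, 1]
r8 m[X14→φ1] = [7, 9]
r8 m[X14→φ5] = [24696, 70560]
fixed point reached at round 8
traceback from X13: (X13=1, X0=0, X11=1, X1=0, X15=0, X10=0, X14=1), score=635040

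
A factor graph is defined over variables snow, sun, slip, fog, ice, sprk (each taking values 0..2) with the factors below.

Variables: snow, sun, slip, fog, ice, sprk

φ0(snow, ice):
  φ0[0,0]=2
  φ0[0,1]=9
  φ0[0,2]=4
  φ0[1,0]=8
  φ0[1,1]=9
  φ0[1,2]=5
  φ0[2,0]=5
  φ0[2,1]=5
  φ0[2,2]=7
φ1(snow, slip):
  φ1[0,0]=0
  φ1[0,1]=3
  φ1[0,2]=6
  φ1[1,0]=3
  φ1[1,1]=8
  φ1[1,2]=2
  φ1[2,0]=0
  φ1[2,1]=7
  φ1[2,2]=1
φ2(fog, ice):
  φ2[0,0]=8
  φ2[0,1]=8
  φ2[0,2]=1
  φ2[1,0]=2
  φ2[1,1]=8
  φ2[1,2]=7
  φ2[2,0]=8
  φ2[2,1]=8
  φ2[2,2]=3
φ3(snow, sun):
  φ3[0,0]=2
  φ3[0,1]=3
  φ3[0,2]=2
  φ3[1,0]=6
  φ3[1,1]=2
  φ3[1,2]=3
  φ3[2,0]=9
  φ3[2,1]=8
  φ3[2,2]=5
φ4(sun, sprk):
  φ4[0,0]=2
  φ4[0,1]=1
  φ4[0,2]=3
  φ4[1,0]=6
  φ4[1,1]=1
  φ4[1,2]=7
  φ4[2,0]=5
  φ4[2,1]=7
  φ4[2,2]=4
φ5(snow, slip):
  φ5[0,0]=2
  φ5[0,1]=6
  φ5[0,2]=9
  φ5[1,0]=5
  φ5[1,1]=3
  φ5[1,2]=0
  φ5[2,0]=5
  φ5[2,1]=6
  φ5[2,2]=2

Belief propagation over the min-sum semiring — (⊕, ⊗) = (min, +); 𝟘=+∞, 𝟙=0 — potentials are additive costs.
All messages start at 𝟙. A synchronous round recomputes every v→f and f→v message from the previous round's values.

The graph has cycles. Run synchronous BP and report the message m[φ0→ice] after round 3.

message @ round 3 = [6, 12, 8]

init: all messages = 𝟙 over 3 values
r1 m[φ0→snow] = [2, 5, 5]
r1 m[φ0→ice] = [2, 5, 4]
r1 m[φ1→snow] = [0, 2, 0]
r1 m[φ1→slip] = [0, 3, 1]
r1 m[φ2→fog] = [1, 2, 3]
r1 m[φ2→ice] = [2, 8, 1]
r1 m[φ3→snow] = [2, 2, 5]
r1 m[φ3→sun] = [2, 2, 2]
r1 m[φ4→sun] = [1, 1, 4]
r1 m[φ4→sprk] = [2, 1, 3]
r1 m[φ5→snow] = [2, 0, 2]
r1 m[φ5→slip] = [2, 3, 0]
r1 m[snow→φ0] = [0, 0, 0]
r1 m[snow→φ1] = [0, 0, 0]
r1 m[snow→φ3] = [0, 0, 0]
r1 m[snow→φ5] = [0, 0, 0]
r1 m[sun→φ3] = [0, 0, 0]
r1 m[sun→φ4] = [0, 0, 0]
r1 m[slip→φ1] = [0, 0, 0]
r1 m[slip→φ5] = [0, 0, 0]
r1 m[fog→φ2] = [0, 0, 0]
r1 m[ice→φ0] = [0, 0, 0]
r1 m[ice→φ2] = [0, 0, 0]
r1 m[sprk→φ4] = [0, 0, 0]
r2 m[φ0→snow] = [2, 5, 5]
r2 m[φ0→ice] = [2, 5, 4]
r2 m[φ1→snow] = [0, 2, 0]
r2 m[φ1→slip] = [0, 3, 1]
r2 m[φ2→fog] = [1, 2, 3]
r2 m[φ2→ice] = [2, 8, 1]
r2 m[φ3→snow] = [2, 2, 5]
r2 m[φ3→sun] = [2, 2, 2]
r2 m[φ4→sun] = [1, 1, 4]
r2 m[φ4→sprk] = [2, 1, 3]
r2 m[φ5→snow] = [2, 0, 2]
r2 m[φ5→slip] = [2, 3, 0]
r2 m[snow→φ0] = [4, 4, 7]
r2 m[snow→φ1] = [6, 7, 12]
r2 m[snow→φ3] = [4, 7, 7]
r2 m[snow→φ5] = [4, 9, 10]
r2 m[sun→φ3] = [1, 1, 4]
r2 m[sun→φ4] = [2, 2, 2]
r2 m[slip→φ1] = [2, 3, 0]
r2 m[slip→φ5] = [0, 3, 1]
r2 m[fog→φ2] = [0, 0, 0]
r2 m[ice→φ0] = [2, 8, 1]
r2 m[ice→φ2] = [2, 5, 4]
r2 m[sprk→φ4] = [0, 0, 0]
r3 m[φ0→snow] = [4, 6, 7]
r3 m[φ0→ice] = [6, 12, 8]
r3 m[φ1→snow] = [2, 2, 1]
r3 m[φ1→slip] = [6, 9, 9]
r3 m[φ2→fog] = [5, 4, 7]
r3 m[φ2→ice] = [2, 8, 1]
r3 m[φ3→snow] = [3, 3, 9]
r3 m[φ3→sun] = [6, 7, 6]
r3 m[φ4→sun] = [1, 1, 4]
r3 m[φ4→sprk] = [4, 3, 5]
r3 m[φ5→snow] = [2, 1, 3]
r3 m[φ5→slip] = [6, 10, 9]
r3 m[snow→φ0] = [4, 4, 7]
r3 m[snow→φ1] = [6, 7, 12]
r3 m[snow→φ3] = [4, 7, 7]
r3 m[snow→φ5] = [4, 9, 10]
r3 m[sun→φ3] = [1, 1, 4]
r3 m[sun→φ4] = [2, 2, 2]
r3 m[slip→φ1] = [2, 3, 0]
r3 m[slip→φ5] = [0, 3, 1]
r3 m[fog→φ2] = [0, 0, 0]
r3 m[ice→φ0] = [2, 8, 1]
r3 m[ice→φ2] = [2, 5, 4]
r3 m[sprk→φ4] = [0, 0, 0]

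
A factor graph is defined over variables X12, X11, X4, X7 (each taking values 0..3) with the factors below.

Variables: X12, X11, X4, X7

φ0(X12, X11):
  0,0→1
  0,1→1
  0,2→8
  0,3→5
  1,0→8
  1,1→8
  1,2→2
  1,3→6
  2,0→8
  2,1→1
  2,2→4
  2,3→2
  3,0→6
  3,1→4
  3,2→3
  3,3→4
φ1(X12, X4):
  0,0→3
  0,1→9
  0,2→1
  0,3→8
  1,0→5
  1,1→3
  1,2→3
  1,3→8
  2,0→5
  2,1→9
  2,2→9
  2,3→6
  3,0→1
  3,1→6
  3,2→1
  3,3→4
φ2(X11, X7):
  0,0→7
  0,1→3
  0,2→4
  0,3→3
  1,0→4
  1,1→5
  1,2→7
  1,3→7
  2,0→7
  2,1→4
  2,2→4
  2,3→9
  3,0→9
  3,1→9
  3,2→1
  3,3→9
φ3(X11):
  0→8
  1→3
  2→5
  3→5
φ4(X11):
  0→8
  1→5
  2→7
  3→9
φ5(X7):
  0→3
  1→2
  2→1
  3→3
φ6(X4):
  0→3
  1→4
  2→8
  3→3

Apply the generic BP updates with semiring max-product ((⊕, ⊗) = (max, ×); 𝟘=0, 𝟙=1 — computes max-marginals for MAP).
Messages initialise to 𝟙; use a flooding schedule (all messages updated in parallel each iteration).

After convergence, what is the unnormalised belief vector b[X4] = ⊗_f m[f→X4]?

b[X4] = [161280, 387072, 774144, 258048]

init: all messages = 𝟙 over 4 values
r1 m[φ0→X12] = [8, 8, 8, 6]
r1 m[φ0→X11] = [8, 8, 8, 6]
r1 m[φ1→X12] = [9, 8, 9, 6]
r1 m[φ1→X4] = [5, 9, 9, 8]
r1 m[φ2→X11] = [7, 7, 9, 9]
r1 m[φ2→X7] = [9, 9, 7, 9]
r1 m[φ3→X11] = [8, 3, 5, 5]
r1 m[φ4→X11] = [8, 5, 7, 9]
r1 m[φ5→X7] = [3, 2, 1, 3]
r1 m[φ6→X4] = [3, 4, 8, 3]
r1 m[X12→φ0] = [1, 1, 1, 1]
r1 m[X12→φ1] = [1, 1, 1, 1]
r1 m[X11→φ0] = [1, 1, 1, 1]
r1 m[X11→φ2] = [1, 1, 1, 1]
r1 m[X11→φ3] = [1, 1, 1, 1]
r1 m[X11→φ4] = [1, 1, 1, 1]
r1 m[X4→φ1] = [1, 1, 1, 1]
r1 m[X4→φ6] = [1, 1, 1, 1]
r1 m[X7→φ2] = [1, 1, 1, 1]
r1 m[X7→φ5] = [1, 1, 1, 1]
r2 m[φ0→X12] = [8, 8, 8, 6]
r2 m[φ0→X11] = [8, 8, 8, 6]
r2 m[φ1→X12] = [9, 8, 9, 6]
r2 m[φ1→X4] = [5, 9, 9, 8]
r2 m[φ2→X11] = [7, 7, 9, 9]
r2 m[φ2→X7] = [9, 9, 7, 9]
r2 m[φ3→X11] = [8, 3, 5, 5]
r2 m[φ4→X11] = [8, 5, 7, 9]
r2 m[φ5→X7] = [3, 2, 1, 3]
r2 m[φ6→X4] = [3, 4, 8, 3]
r2 m[X12→φ0] = [9, 8, 9, 6]
r2 m[X12→φ1] = [8, 8, 8, 6]
r2 m[X11→φ0] = [448, 105, 315, 405]
r2 m[X11→φ2] = [512, 120, 280, 270]
r2 m[X11→φ3] = [448, 280, 504, 486]
r2 m[X11→φ4] = [448, 168, 360, 270]
r2 m[X4→φ1] = [3, 4, 8, 3]
r2 m[X4→φ6] = [5, 9, 9, 8]
r2 m[X7→φ2] = [3, 2, 1, 3]
r2 m[X7→φ5] = [9, 9, 7, 9]
r3 m[φ0→X12] = [2520, 3584, 3584, 2688]
r3 m[φ0→X11] = [72, 64, 72, 48]
r3 m[φ1→X12] = [36, 24, 72, 24]
r3 m[φ1→X4] = [40, 72, 72, 64]
r3 m[φ2→X11] = [21, 21, 27, 27]
r3 m[φ2→X7] = [3584, 2430, 2048, 2520]
r3 m[φ3→X11] = [8, 3, 5, 5]
r3 m[φ4→X11] = [8, 5, 7, 9]
r3 m[φ5→X7] = [3, 2, 1, 3]
r3 m[φ6→X4] = [3, 4, 8, 3]
r3 m[X12→φ0] = [9, 8, 9, 6]
r3 m[X12→φ1] = [8, 8, 8, 6]
r3 m[X11→φ0] = [448, 105, 315, 405]
r3 m[X11→φ2] = [512, 120, 280, 270]
r3 m[X11→φ3] = [448, 280, 504, 486]
r3 m[X11→φ4] = [448, 168, 360, 270]
r3 m[X4→φ1] = [3, 4, 8, 3]
r3 m[X4→φ6] = [5, 9, 9, 8]
r3 m[X7→φ2] = [3, 2, 1, 3]
r3 m[X7→φ5] = [9, 9, 7, 9]
r4 m[φ0→X12] = [2520, 3584, 3584, 2688]
r4 m[φ0→X11] = [72, 64, 72, 48]
r4 m[φ1→X12] = [36, 24, 72, 24]
r4 m[φ1→X4] = [40, 72, 72, 64]
r4 m[φ2→X11] = [21, 21, 27, 27]
r4 m[φ2→X7] = [3584, 2430, 2048, 2520]
r4 m[φ3→X11] = [8, 3, 5, 5]
r4 m[φ4→X11] = [8, 5, 7, 9]
r4 m[φ5→X7] = [3, 2, 1, 3]
r4 m[φ6→X4] = [3, 4, 8, 3]
r4 m[X12→φ0] = [36, 24, 72, 24]
r4 m[X12→φ1] = [2520, 3584, 3584, 2688]
r4 m[X11→φ0] = [1344, 315, 945, 1215]
r4 m[X11→φ2] = [4608, 960, 2520, 2160]
r4 m[X11→φ3] = [12096, 6720, 13608, 11664]
r4 m[X11→φ4] = [12096, 4032, 9720, 6480]
r4 m[X4→φ1] = [3, 4, 8, 3]
r4 m[X4→φ6] = [40, 72, 72, 64]
r4 m[X7→φ2] = [3, 2, 1, 3]
r4 m[X7→φ5] = [3584, 2430, 2048, 2520]
r5 m[φ0→X12] = [7560, 10752, 10752, 8064]
r5 m[φ0→X11] = [576, 192, 288, 180]
r5 m[φ1→X12] = [36, 24, 72, 24]
r5 m[φ1→X4] = [17920, 32256, 32256, 28672]
r5 m[φ2→X11] = [21, 21, 27, 27]
r5 m[φ2→X7] = [32256, 19440, 18432, 22680]
r5 m[φ3→X11] = [8, 3, 5, 5]
r5 m[φ4→X11] = [8, 5, 7, 9]
r5 m[φ5→X7] = [3, 2, 1, 3]
r5 m[φ6→X4] = [3, 4, 8, 3]
r5 m[X12→φ0] = [36, 24, 72, 24]
r5 m[X12→φ1] = [2520, 3584, 3584, 2688]
r5 m[X11→φ0] = [1344, 315, 945, 1215]
r5 m[X11→φ2] = [4608, 960, 2520, 2160]
r5 m[X11→φ3] = [12096, 6720, 13608, 11664]
r5 m[X11→φ4] = [12096, 4032, 9720, 6480]
r5 m[X4→φ1] = [3, 4, 8, 3]
r5 m[X4→φ6] = [40, 72, 72, 64]
r5 m[X7→φ2] = [3, 2, 1, 3]
r5 m[X7→φ5] = [3584, 2430, 2048, 2520]
r6 m[φ0→X12] = [7560, 10752, 10752, 8064]
r6 m[φ0→X11] = [576, 192, 288, 180]
r6 m[φ1→X12] = [36, 24, 72, 24]
r6 m[φ1→X4] = [17920, 32256, 32256, 28672]
r6 m[φ2→X11] = [21, 21, 27, 27]
r6 m[φ2→X7] = [32256, 19440, 18432, 22680]
r6 m[φ3→X11] = [8, 3, 5, 5]
r6 m[φ4→X11] = [8, 5, 7, 9]
r6 m[φ5→X7] = [3, 2, 1, 3]
r6 m[φ6→X4] = [3, 4, 8, 3]
r6 m[X12→φ0] = [36, 24, 72, 24]
r6 m[X12→φ1] = [7560, 10752, 10752, 8064]
r6 m[X11→φ0] = [1344, 315, 945, 1215]
r6 m[X11→φ2] = [36864, 2880, 10080, 8100]
r6 m[X11→φ3] = [96768, 20160, 54432, 43740]
r6 m[X11→φ4] = [96768, 12096, 38880, 24300]
r6 m[X4→φ1] = [3, 4, 8, 3]
r6 m[X4→φ6] = [17920, 32256, 32256, 28672]
r6 m[X7→φ2] = [3, 2, 1, 3]
r6 m[X7→φ5] = [32256, 19440, 18432, 22680]
r7 m[φ0→X12] = [7560, 10752, 10752, 8064]
r7 m[φ0→X11] = [576, 192, 288, 180]
r7 m[φ1→X12] = [36, 24, 72, 24]
r7 m[φ1→X4] = [53760, 96768, 96768, 86016]
r7 m[φ2→X11] = [21, 21, 27, 27]
r7 m[φ2→X7] = [258048, 110592, 147456, 110592]
r7 m[φ3→X11] = [8, 3, 5, 5]
r7 m[φ4→X11] = [8, 5, 7, 9]
r7 m[φ5→X7] = [3, 2, 1, 3]
r7 m[φ6→X4] = [3, 4, 8, 3]
r7 m[X12→φ0] = [36, 24, 72, 24]
r7 m[X12→φ1] = [7560, 10752, 10752, 8064]
r7 m[X11→φ0] = [1344, 315, 945, 1215]
r7 m[X11→φ2] = [36864, 2880, 10080, 8100]
r7 m[X11→φ3] = [96768, 20160, 54432, 43740]
r7 m[X11→φ4] = [96768, 12096, 38880, 24300]
r7 m[X4→φ1] = [3, 4, 8, 3]
r7 m[X4→φ6] = [17920, 32256, 32256, 28672]
r7 m[X7→φ2] = [3, 2, 1, 3]
r7 m[X7→φ5] = [32256, 19440, 18432, 22680]
r8 m[φ0→X12] = [7560, 10752, 10752, 8064]
r8 m[φ0→X11] = [576, 192, 288, 180]
r8 m[φ1→X12] = [36, 24, 72, 24]
r8 m[φ1→X4] = [53760, 96768, 96768, 86016]
r8 m[φ2→X11] = [21, 21, 27, 27]
r8 m[φ2→X7] = [258048, 110592, 147456, 110592]
r8 m[φ3→X11] = [8, 3, 5, 5]
r8 m[φ4→X11] = [8, 5, 7, 9]
r8 m[φ5→X7] = [3, 2, 1, 3]
r8 m[φ6→X4] = [3, 4, 8, 3]
r8 m[X12→φ0] = [36, 24, 72, 24]
r8 m[X12→φ1] = [7560, 10752, 10752, 8064]
r8 m[X11→φ0] = [1344, 315, 945, 1215]
r8 m[X11→φ2] = [36864, 2880, 10080, 8100]
r8 m[X11→φ3] = [96768, 20160, 54432, 43740]
r8 m[X11→φ4] = [96768, 12096, 38880, 24300]
r8 m[X4→φ1] = [3, 4, 8, 3]
r8 m[X4→φ6] = [53760, 96768, 96768, 86016]
r8 m[X7→φ2] = [3, 2, 1, 3]
r8 m[X7→φ5] = [258048, 110592, 147456, 110592]
r9 m[φ0→X12] = [7560, 10752, 10752, 8064]
r9 m[φ0→X11] = [576, 192, 288, 180]
r9 m[φ1→X12] = [36, 24, 72, 24]
r9 m[φ1→X4] = [53760, 96768, 96768, 86016]
r9 m[φ2→X11] = [21, 21, 27, 27]
r9 m[φ2→X7] = [258048, 110592, 147456, 110592]
r9 m[φ3→X11] = [8, 3, 5, 5]
r9 m[φ4→X11] = [8, 5, 7, 9]
r9 m[φ5→X7] = [3, 2, 1, 3]
r9 m[φ6→X4] = [3, 4, 8, 3]
r9 m[X12→φ0] = [36, 24, 72, 24]
r9 m[X12→φ1] = [7560, 10752, 10752, 8064]
r9 m[X11→φ0] = [1344, 315, 945, 1215]
r9 m[X11→φ2] = [36864, 2880, 10080, 8100]
r9 m[X11→φ3] = [96768, 20160, 54432, 43740]
r9 m[X11→φ4] = [96768, 12096, 38880, 24300]
r9 m[X4→φ1] = [3, 4, 8, 3]
r9 m[X4→φ6] = [53760, 96768, 96768, 86016]
r9 m[X7→φ2] = [3, 2, 1, 3]
r9 m[X7→φ5] = [258048, 110592, 147456, 110592]
fixed point reached at round 9
b[X4] = ⊗ incoming = [161280, 387072, 774144, 258048]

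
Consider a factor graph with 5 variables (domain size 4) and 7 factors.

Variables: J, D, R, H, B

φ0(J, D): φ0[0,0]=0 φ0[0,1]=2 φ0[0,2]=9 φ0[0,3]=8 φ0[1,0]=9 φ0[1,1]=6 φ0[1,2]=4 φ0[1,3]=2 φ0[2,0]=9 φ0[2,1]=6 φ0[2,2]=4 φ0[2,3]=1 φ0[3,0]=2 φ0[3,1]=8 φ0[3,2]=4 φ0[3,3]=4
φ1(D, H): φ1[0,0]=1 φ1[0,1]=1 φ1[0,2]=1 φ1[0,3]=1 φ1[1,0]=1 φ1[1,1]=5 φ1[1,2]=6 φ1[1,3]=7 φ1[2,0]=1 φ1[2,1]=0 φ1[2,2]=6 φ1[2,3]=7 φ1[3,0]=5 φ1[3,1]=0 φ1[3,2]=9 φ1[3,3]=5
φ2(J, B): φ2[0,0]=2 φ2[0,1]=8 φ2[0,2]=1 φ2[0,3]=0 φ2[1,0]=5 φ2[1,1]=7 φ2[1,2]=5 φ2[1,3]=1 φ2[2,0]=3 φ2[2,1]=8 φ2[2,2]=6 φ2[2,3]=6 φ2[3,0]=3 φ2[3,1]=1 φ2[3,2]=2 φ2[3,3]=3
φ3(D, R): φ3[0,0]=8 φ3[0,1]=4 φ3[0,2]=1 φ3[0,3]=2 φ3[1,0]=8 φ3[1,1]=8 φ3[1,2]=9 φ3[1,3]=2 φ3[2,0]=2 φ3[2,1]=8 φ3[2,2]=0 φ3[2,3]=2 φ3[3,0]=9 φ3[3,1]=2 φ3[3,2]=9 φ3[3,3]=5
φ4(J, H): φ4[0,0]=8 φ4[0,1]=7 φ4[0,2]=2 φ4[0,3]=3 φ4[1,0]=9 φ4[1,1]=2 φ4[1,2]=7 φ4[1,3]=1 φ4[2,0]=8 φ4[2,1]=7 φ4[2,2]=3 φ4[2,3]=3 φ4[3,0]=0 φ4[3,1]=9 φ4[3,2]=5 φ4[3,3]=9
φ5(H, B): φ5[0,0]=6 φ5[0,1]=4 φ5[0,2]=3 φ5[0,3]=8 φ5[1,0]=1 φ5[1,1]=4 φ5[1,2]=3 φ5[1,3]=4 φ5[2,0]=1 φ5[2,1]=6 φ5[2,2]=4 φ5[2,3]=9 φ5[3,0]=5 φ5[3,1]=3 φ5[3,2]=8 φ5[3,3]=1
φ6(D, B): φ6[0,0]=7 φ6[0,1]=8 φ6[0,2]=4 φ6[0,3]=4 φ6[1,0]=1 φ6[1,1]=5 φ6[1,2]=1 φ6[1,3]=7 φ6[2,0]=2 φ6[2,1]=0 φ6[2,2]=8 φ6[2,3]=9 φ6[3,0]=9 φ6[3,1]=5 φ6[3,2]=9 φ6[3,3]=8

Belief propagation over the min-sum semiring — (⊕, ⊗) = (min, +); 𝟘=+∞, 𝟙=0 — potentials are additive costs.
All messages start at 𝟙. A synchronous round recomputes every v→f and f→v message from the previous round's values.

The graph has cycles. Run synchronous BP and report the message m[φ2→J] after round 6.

message @ round 6 = [9, 10, 12, 10]

init: all messages = 𝟙 over 4 values
r1 m[φ0→J] = [0, 2, 1, 2]
r1 m[φ0→D] = [0, 2, 4, 1]
r1 m[φ1→D] = [1, 1, 0, 0]
r1 m[φ1→H] = [1, 0, 1, 1]
r1 m[φ2→J] = [0, 1, 3, 1]
r1 m[φ2→B] = [2, 1, 1, 0]
r1 m[φ3→D] = [1, 2, 0, 2]
r1 m[φ3→R] = [2, 2, 0, 2]
r1 m[φ4→J] = [2, 1, 3, 0]
r1 m[φ4→H] = [0, 2, 2, 1]
r1 m[φ5→H] = [3, 1, 1, 1]
r1 m[φ5→B] = [1, 3, 3, 1]
r1 m[φ6→D] = [4, 1, 0, 5]
r1 m[φ6→B] = [1, 0, 1, 4]
r1 m[J→φ0] = [0, 0, 0, 0]
r1 m[J→φ2] = [0, 0, 0, 0]
r1 m[J→φ4] = [0, 0, 0, 0]
r1 m[D→φ0] = [0, 0, 0, 0]
r1 m[D→φ1] = [0, 0, 0, 0]
r1 m[D→φ3] = [0, 0, 0, 0]
r1 m[D→φ6] = [0, 0, 0, 0]
r1 m[R→φ3] = [0, 0, 0, 0]
r1 m[H→φ1] = [0, 0, 0, 0]
r1 m[H→φ4] = [0, 0, 0, 0]
r1 m[H→φ5] = [0, 0, 0, 0]
r1 m[B→φ2] = [0, 0, 0, 0]
r1 m[B→φ5] = [0, 0, 0, 0]
r1 m[B→φ6] = [0, 0, 0, 0]
r2 m[φ0→J] = [0, 2, 1, 2]
r2 m[φ0→D] = [0, 2, 4, 1]
r2 m[φ1→D] = [1, 1, 0, 0]
r2 m[φ1→H] = [1, 0, 1, 1]
r2 m[φ2→J] = [0, 1, 3, 1]
r2 m[φ2→B] = [2, 1, 1, 0]
r2 m[φ3→D] = [1, 2, 0, 2]
r2 m[φ3→R] = [2, 2, 0, 2]
r2 m[φ4→J] = [2, 1, 3, 0]
r2 m[φ4→H] = [0, 2, 2, 1]
r2 m[φ5→H] = [3, 1, 1, 1]
r2 m[φ5→B] = [1, 3, 3, 1]
r2 m[φ6→D] = [4, 1, 0, 5]
r2 m[φ6→B] = [1, 0, 1, 4]
r2 m[J→φ0] = [2, 2, 6, 1]
r2 m[J→φ2] = [2, 3, 4, 2]
r2 m[J→φ4] = [0, 3, 4, 3]
r2 m[D→φ0] = [6, 4, 0, 7]
r2 m[D→φ1] = [5, 5, 4, 8]
r2 m[D→φ3] = [5, 4, 4, 6]
r2 m[D→φ6] = [2, 5, 4, 3]
r2 m[R→φ3] = [0, 0, 0, 0]
r2 m[H→φ1] = [3, 3, 3, 2]
r2 m[H→φ4] = [4, 1, 2, 2]
r2 m[H→φ5] = [1, 2, 3, 2]
r2 m[B→φ2] = [2, 3, 4, 5]
r2 m[B→φ5] = [3, 1, 2, 4]
r2 m[B→φ6] = [3, 4, 4, 1]
r3 m[φ0→J] = [6, 4, 4, 4]
r3 m[φ0→D] = [2, 4, 5, 4]
r3 m[φ1→D] = [3, 4, 3, 3]
r3 m[φ1→H] = [5, 4, 6, 6]
r3 m[φ2→J] = [4, 6, 5, 4]
r3 m[φ2→B] = [4, 3, 3, 2]
r3 m[φ3→D] = [1, 2, 0, 2]
r3 m[φ3→R] = [6, 8, 4, 6]
r3 m[φ4→J] = [4, 3, 5, 4]
r3 m[φ4→H] = [3, 5, 2, 3]
r3 m[φ5→H] = [5, 4, 4, 4]
r3 m[φ5→B] = [3, 5, 4, 3]
r3 m[φ6→D] = [5, 4, 4, 9]
r3 m[φ6→B] = [6, 4, 6, 6]
r3 m[J→φ0] = [2, 2, 6, 1]
r3 m[J→φ2] = [2, 3, 4, 2]
r3 m[J→φ4] = [0, 3, 4, 3]
r3 m[D→φ0] = [6, 4, 0, 7]
r3 m[D→φ1] = [5, 5, 4, 8]
r3 m[D→φ3] = [5, 4, 4, 6]
r3 m[D→φ6] = [2, 5, 4, 3]
r3 m[R→φ3] = [0, 0, 0, 0]
r3 m[H→φ1] = [3, 3, 3, 2]
r3 m[H→φ4] = [4, 1, 2, 2]
r3 m[H→φ5] = [1, 2, 3, 2]
r3 m[B→φ2] = [2, 3, 4, 5]
r3 m[B→φ5] = [3, 1, 2, 4]
r3 m[B→φ6] = [3, 4, 4, 1]
r4 m[φ0→J] = [6, 4, 4, 4]
r4 m[φ0→D] = [2, 4, 5, 4]
r4 m[φ1→D] = [3, 4, 3, 3]
r4 m[φ1→H] = [5, 4, 6, 6]
r4 m[φ2→J] = [4, 6, 5, 4]
r4 m[φ2→B] = [4, 3, 3, 2]
r4 m[φ3→D] = [1, 2, 0, 2]
r4 m[φ3→R] = [6, 8, 4, 6]
r4 m[φ4→J] = [4, 3, 5, 4]
r4 m[φ4→H] = [3, 5, 2, 3]
r4 m[φ5→H] = [5, 4, 4, 4]
r4 m[φ5→B] = [3, 5, 4, 3]
r4 m[φ6→D] = [5, 4, 4, 9]
r4 m[φ6→B] = [6, 4, 6, 6]
r4 m[J→φ0] = [8, 9, 10, 8]
r4 m[J→φ2] = [10, 7, 9, 8]
r4 m[J→φ4] = [10, 10, 9, 8]
r4 m[D→φ0] = [9, 10, 7, 14]
r4 m[D→φ1] = [8, 10, 9, 15]
r4 m[D→φ3] = [10, 12, 12, 16]
r4 m[D→φ6] = [6, 10, 8, 9]
r4 m[R→φ3] = [0, 0, 0, 0]
r4 m[H→φ1] = [8, 9, 6, 7]
r4 m[H→φ4] = [10, 8, 10, 10]
r4 m[H→φ5] = [8, 9, 8, 9]
r4 m[B→φ2] = [9, 9, 10, 9]
r4 m[B→φ5] = [10, 7, 9, 8]
r4 m[B→φ6] = [7, 8, 7, 5]
r5 m[φ0→J] = [9, 11, 11, 11]
r5 m[φ0→D] = [8, 10, 12, 11]
r5 m[φ1→D] = [7, 9, 9, 9]
r5 m[φ1→H] = [9, 9, 9, 9]
r5 m[φ2→J] = [9, 10, 12, 10]
r5 m[φ2→B] = [11, 9, 10, 8]
r5 m[φ3→D] = [1, 2, 0, 2]
r5 m[φ3→R] = [14, 14, 11, 12]
r5 m[φ4→J] = [12, 10, 13, 10]
r5 m[φ4→H] = [8, 12, 12, 11]
r5 m[φ5→H] = [11, 11, 11, 9]
r5 m[φ5→B] = [9, 12, 11, 10]
r5 m[φ6→D] = [9, 8, 8, 13]
r5 m[φ6→B] = [10, 8, 10, 10]
r5 m[J→φ0] = [8, 9, 10, 8]
r5 m[J→φ2] = [10, 7, 9, 8]
r5 m[J→φ4] = [10, 10, 9, 8]
r5 m[D→φ0] = [9, 10, 7, 14]
r5 m[D→φ1] = [8, 10, 9, 15]
r5 m[D→φ3] = [10, 12, 12, 16]
r5 m[D→φ6] = [6, 10, 8, 9]
r5 m[R→φ3] = [0, 0, 0, 0]
r5 m[H→φ1] = [8, 9, 6, 7]
r5 m[H→φ4] = [10, 8, 10, 10]
r5 m[H→φ5] = [8, 9, 8, 9]
r5 m[B→φ2] = [9, 9, 10, 9]
r5 m[B→φ5] = [10, 7, 9, 8]
r5 m[B→φ6] = [7, 8, 7, 5]
r6 m[φ0→J] = [9, 11, 11, 11]
r6 m[φ0→D] = [8, 10, 12, 11]
r6 m[φ1→D] = [7, 9, 9, 9]
r6 m[φ1→H] = [9, 9, 9, 9]
r6 m[φ2→J] = [9, 10, 12, 10]
r6 m[φ2→B] = [11, 9, 10, 8]
r6 m[φ3→D] = [1, 2, 0, 2]
r6 m[φ3→R] = [14, 14, 11, 12]
r6 m[φ4→J] = [12, 10, 13, 10]
r6 m[φ4→H] = [8, 12, 12, 11]
r6 m[φ5→H] = [11, 11, 11, 9]
r6 m[φ5→B] = [9, 12, 11, 10]
r6 m[φ6→D] = [9, 8, 8, 13]
r6 m[φ6→B] = [10, 8, 10, 10]
r6 m[J→φ0] = [21, 20, 25, 20]
r6 m[J→φ2] = [21, 21, 24, 21]
r6 m[J→φ4] = [18, 21, 23, 21]
r6 m[D→φ0] = [17, 19, 17, 24]
r6 m[D→φ1] = [18, 20, 20, 26]
r6 m[D→φ3] = [24, 27, 29, 33]
r6 m[D→φ6] = [16, 21, 21, 22]
r6 m[R→φ3] = [0, 0, 0, 0]
r6 m[H→φ1] = [19, 23, 23, 20]
r6 m[H→φ4] = [20, 20, 20, 18]
r6 m[H→φ5] = [17, 21, 21, 20]
r6 m[B→φ2] = [19, 20, 21, 20]
r6 m[B→φ5] = [21, 17, 20, 18]
r6 m[B→φ6] = [20, 21, 21, 18]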